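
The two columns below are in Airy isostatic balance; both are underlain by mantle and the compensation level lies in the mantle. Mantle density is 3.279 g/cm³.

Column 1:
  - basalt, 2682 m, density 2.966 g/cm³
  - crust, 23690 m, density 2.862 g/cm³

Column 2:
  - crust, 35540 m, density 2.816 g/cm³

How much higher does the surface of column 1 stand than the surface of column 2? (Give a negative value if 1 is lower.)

For any compensation level in the mantle, the mantle terms cancel and isostasy reduces to e = (Σt_1 − Σt_2) − (Σ(ρt)_1 − Σ(ρt)_2) / ρ_m.
Σt_1 = 26372 m; Σt_2 = 35540 m; Σ(ρt)_1 = 75755.592; Σ(ρt)_2 = 100080.64 (in m·g/cm³).
e = (26372 − 35540) − (75755.592 − 100080.64) / 3.279 = −1750 m.

−1750 m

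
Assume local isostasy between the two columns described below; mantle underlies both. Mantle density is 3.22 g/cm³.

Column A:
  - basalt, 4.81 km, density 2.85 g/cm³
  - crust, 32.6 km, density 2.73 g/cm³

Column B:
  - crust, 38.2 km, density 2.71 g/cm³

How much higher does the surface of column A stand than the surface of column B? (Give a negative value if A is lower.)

−0.537 km

For any compensation level in the mantle, the mantle terms cancel and isostasy reduces to e = (Σt_A − Σt_B) − (Σ(ρt)_A − Σ(ρt)_B) / ρ_m.
Σt_A = 37.41 km; Σt_B = 38.2 km; Σ(ρt)_A = 102.7065; Σ(ρt)_B = 103.522 (in km·g/cm³).
e = (37.41 − 38.2) − (102.7065 − 103.522) / 3.22 = −0.537 km.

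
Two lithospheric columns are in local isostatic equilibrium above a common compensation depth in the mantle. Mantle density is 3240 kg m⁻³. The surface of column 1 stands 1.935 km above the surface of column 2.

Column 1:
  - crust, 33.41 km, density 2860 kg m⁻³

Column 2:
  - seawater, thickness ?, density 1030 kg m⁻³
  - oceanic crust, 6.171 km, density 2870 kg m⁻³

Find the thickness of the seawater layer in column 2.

Take the compensation level at the base of the deeper column (depth z_c below the surface of column 1) and equate Σ ρ_i t_i down to z_c; mantle fills any gap and the z_c terms cancel.
Column 1: 33.41×2860 + (z_c − 33.41)×3240
Column 2: 1.935×0 + x×1030 + 6.171×2870 + (z_c − 1.935 − 6.171 − x)×3240
The z_c×3240 term appears on both sides and cancels. Collect the known terms of each column as K = Σ(ρt)_known − 3240 × (depth of known layers): K_1 = 95552.6 − 3240×33.41 = −12695.8; K_2 = 17710.77 − 3240×(1.935 + 6.171) = −8552.67.
Balance: K_1 = K_2 − x×(3240 − 1030), so x = (K_2 − K_1)/(3240 − 1030) = 4143.13/2210 = 1.87 km.

1.87 km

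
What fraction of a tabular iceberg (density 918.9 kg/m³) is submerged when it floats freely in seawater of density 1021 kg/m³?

Submerged fraction = ρ_obj/ρ_fluid = 918.9/1021 = 90%.

90%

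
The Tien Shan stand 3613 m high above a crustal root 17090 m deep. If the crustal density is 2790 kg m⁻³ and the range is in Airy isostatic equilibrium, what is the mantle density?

Airy balance: ρ_c h = (ρ_m − ρ_c) r → ρ_m = ρ_c (1 + h/r).
ρ_m = 2790 × (1 + 3613 m/17090 m) = 3380 kg m⁻³.

3380 kg m⁻³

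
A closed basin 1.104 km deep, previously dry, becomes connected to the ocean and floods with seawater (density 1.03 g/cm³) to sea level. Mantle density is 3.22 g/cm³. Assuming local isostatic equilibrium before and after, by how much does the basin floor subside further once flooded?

After flooding the water column is d + s deep. Its weight must equal the weight of mantle displaced by the extra subsidence s: (d + s) ρ_w = s ρ_m.
s = d ρ_w / (ρ_m − ρ_w) = 1.104 km × 1.03/(3.22 − 1.03) = 0.519 km.

0.519 km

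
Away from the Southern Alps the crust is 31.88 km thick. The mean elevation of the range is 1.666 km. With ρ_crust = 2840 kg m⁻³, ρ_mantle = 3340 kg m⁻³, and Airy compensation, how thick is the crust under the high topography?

Root depth r = h ρ_c / (ρ_m − ρ_c) = 1.666 km × 2840 / 500 = 9.463 km.
Total thickness = T + h + r = 31.88 km + 1.666 km + 9.463 km = 43 km.

43 km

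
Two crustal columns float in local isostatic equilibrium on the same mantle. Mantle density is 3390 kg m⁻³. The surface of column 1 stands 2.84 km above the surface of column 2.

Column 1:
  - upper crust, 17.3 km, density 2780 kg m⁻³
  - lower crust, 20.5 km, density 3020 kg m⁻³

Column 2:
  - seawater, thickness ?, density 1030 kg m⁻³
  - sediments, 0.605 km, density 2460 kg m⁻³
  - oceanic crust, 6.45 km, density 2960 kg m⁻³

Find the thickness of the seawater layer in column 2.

Take the compensation level at the base of the deeper column (depth z_c below the surface of column 1) and equate Σ ρ_i t_i down to z_c; mantle fills any gap and the z_c terms cancel.
Column 1: 17.3×2780 + 20.5×3020 + (z_c − 37.8)×3390
Column 2: 2.84×0 + x×1030 + 0.605×2460 + 6.45×2960 + (z_c − 2.84 − 7.055 − x)×3390
The z_c×3390 term appears on both sides and cancels. Collect the known terms of each column as K = Σ(ρt)_known − 3390 × (depth of known layers): K_1 = 110004 − 3390×37.8 = −18138; K_2 = 20580.3 − 3390×(2.84 + 7.055) = −12963.75.
Balance: K_1 = K_2 − x×(3390 − 1030), so x = (K_2 − K_1)/(3390 − 1030) = 5174.25/2360 = 2.19 km.

2.19 km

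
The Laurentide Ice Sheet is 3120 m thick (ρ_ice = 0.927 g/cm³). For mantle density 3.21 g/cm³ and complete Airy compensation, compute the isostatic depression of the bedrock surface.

901 m

Equating mass per unit area of the two columns: the ice load ρ_ice t is balanced by mantle displaced below, ρ_m s.
s = t ρ_ice / ρ_m = 3120 m × 0.927/3.21 = 901 m.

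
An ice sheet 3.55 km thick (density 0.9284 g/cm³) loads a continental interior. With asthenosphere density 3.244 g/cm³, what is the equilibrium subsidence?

Balancing pressure at the compensation depth: the ice load ρ_ice t is balanced by mantle displaced below, ρ_m s.
s = t ρ_ice / ρ_m = 3.55 km × 0.9284/3.244 = 1.02 km.

1.02 km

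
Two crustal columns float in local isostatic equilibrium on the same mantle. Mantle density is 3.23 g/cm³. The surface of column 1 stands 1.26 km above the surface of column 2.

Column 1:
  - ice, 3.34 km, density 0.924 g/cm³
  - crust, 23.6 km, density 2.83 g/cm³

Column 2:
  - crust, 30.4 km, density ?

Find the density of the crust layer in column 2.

Take the compensation level at the base of the deeper column (depth z_c below the surface of column 1) and equate Σ ρ_i t_i down to z_c; mantle fills any gap and the z_c terms cancel.
Column 1: 3.34×0.924 + 23.6×2.83 + (z_c − 26.94)×3.23
Column 2: 1.26×0 + 30.4×ρ + (z_c − 1.26 − 30.4)×3.23
The z_c×3.23 term appears on both sides and cancels. Collect the known terms of each column as K = Σ(ρt)_known − 3.23 × (depth of known layers): K_1 = 69.87416 − 3.23×26.94 = −17.14204; K_2 = 0 − 3.23×(1.26 + 30.4) = −102.2618.
Balance: K_1 = K_2 + 30.4×ρ, so ρ = (K_1 − K_2)/30.4 = 85.1198/30.4 = 2.8 g/cm³.

2.8 g/cm³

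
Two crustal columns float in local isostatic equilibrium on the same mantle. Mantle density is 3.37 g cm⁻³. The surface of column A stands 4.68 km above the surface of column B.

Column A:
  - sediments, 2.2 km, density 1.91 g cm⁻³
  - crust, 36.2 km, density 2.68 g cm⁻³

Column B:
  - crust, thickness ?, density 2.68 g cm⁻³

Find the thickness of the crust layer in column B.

18 km

Take the compensation level at the base of the deeper column (depth z_c below the surface of column A) and equate Σ ρ_i t_i down to z_c; mantle fills any gap and the z_c terms cancel.
Column A: 2.2×1.91 + 36.2×2.68 + (z_c − 38.4)×3.37
Column B: 4.68×0 + x×2.68 + (z_c − 4.68 − 0 − x)×3.37
The z_c×3.37 term appears on both sides and cancels. Collect the known terms of each column as K = Σ(ρt)_known − 3.37 × (depth of known layers): K_A = 101.218 − 3.37×38.4 = −28.19; K_B = 0 − 3.37×(4.68 + 0) = −15.7716.
Balance: K_A = K_B − x×(3.37 − 2.68), so x = (K_B − K_A)/(3.37 − 2.68) = 12.4184/0.69 = 18 km.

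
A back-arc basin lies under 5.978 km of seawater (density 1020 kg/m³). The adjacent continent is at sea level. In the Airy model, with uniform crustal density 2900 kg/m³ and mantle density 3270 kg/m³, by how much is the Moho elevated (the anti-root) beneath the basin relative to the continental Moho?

30.4 km

For local isostatic compensation: replacing crust with seawater at the top is compensated by replacing crust with mantle at the base: d (ρ_c − ρ_w) = a (ρ_m − ρ_c).
a = d (ρ_c − ρ_w)/(ρ_m − ρ_c) = 5.978 km × 1880/370 = 30.4 km.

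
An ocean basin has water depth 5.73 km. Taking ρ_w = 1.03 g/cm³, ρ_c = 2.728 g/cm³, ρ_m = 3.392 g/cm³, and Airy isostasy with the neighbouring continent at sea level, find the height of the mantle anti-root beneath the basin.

Equating mass per unit area of the two columns: replacing crust with seawater at the top is compensated by replacing crust with mantle at the base: d (ρ_c − ρ_w) = a (ρ_m − ρ_c).
a = d (ρ_c − ρ_w)/(ρ_m − ρ_c) = 5.73 km × 1.698/0.664 = 14.7 km.

14.7 km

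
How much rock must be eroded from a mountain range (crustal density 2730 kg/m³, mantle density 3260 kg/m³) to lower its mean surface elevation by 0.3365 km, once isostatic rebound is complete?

2.07 km

Net drop Δ = e − u = e − e ρ_c/ρ_m = e (ρ_m − ρ_c)/ρ_m.
e = Δ ρ_m/(ρ_m − ρ_c) = 0.3365 km × 3260/530 = 2.07 km.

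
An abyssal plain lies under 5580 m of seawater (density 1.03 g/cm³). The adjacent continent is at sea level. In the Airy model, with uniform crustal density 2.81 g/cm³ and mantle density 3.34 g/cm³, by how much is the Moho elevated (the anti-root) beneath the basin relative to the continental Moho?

In Airy isostatic equilibrium: replacing crust with seawater at the top is compensated by replacing crust with mantle at the base: d (ρ_c − ρ_w) = a (ρ_m − ρ_c).
a = d (ρ_c − ρ_w)/(ρ_m − ρ_c) = 5580 m × 1.78/0.53 = 18700 m.

18700 m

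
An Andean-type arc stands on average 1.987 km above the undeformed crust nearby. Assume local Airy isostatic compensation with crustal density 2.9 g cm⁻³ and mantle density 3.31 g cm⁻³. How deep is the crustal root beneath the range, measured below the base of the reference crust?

14.1 km

Equating mass per unit area of the two columns: the weight of the topography is balanced by the buoyancy of the root, ρ_c h = (ρ_m − ρ_c) r.
r = h · ρ_c / (ρ_m − ρ_c) = 1.987 km × 2.9 / (3.31 − 2.9) = 14.1 km.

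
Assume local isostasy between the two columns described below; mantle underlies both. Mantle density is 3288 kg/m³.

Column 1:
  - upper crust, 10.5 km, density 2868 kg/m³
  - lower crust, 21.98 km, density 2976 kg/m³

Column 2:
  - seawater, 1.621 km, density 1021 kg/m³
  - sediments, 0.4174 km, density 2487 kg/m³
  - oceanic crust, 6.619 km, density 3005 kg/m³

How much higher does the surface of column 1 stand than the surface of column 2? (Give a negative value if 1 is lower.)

For any compensation level in the mantle, the mantle terms cancel and isostasy reduces to e = (Σt_1 − Σt_2) − (Σ(ρt)_1 − Σ(ρt)_2) / ρ_m.
Σt_1 = 32.48 km; Σt_2 = 8.6574 km; Σ(ρt)_1 = 95526.48; Σ(ρt)_2 = 22583.2098 (in km·kg/m³).
e = (32.48 − 8.6574) − (95526.48 − 22583.2098) / 3288 = 1.64 km.

1.64 km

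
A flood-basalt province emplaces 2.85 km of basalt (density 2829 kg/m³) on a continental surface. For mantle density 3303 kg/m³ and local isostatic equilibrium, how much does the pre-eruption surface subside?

2.44 km

Subaerial loading: s = t ρ_load / ρ_m.
s = 2.85 km × 2829/3303 = 2.44 km.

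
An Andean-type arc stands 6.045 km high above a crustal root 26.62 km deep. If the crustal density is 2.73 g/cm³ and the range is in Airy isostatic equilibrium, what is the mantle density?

3.35 g/cm³

Airy balance: ρ_c h = (ρ_m − ρ_c) r → ρ_m = ρ_c (1 + h/r).
ρ_m = 2.73 × (1 + 6.045 km/26.62 km) = 3.35 g/cm³.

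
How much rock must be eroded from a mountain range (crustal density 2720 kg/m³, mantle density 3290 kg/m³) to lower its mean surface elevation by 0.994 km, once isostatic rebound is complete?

Net drop Δ = e − u = e − e ρ_c/ρ_m = e (ρ_m − ρ_c)/ρ_m.
e = Δ ρ_m/(ρ_m − ρ_c) = 0.994 km × 3290/570 = 5.74 km.

5.74 km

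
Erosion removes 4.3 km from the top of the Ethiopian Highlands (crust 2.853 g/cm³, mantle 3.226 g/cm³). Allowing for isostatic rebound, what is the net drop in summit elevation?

0.497 km

Rebound u = e ρ_c/ρ_m = 4.3 km × 2.853/3.226 = 3.803 km.
Net surface drop = e − u = 4.3 km − 3.803 km = e (ρ_m − ρ_c)/ρ_m = 0.497 km.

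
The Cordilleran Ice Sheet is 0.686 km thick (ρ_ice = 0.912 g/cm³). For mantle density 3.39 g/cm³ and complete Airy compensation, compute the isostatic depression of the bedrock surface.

Isostatic balance requires: the ice load ρ_ice t is balanced by mantle displaced below, ρ_m s.
s = t ρ_ice / ρ_m = 0.686 km × 0.912/3.39 = 0.185 km.

0.185 km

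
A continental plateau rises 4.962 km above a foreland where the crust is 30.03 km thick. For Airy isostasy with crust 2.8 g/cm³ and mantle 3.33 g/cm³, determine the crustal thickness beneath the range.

61.2 km

Root depth r = h ρ_c / (ρ_m − ρ_c) = 4.962 km × 2.8 / 0.53 = 26.21 km.
Total thickness = T + h + r = 30.03 km + 4.962 km + 26.21 km = 61.2 km.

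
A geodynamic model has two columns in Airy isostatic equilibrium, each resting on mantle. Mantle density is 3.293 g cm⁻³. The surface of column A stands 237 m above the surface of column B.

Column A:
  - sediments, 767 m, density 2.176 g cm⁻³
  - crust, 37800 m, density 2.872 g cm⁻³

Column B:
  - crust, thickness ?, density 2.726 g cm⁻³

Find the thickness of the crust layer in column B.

Take the compensation level at the base of the deeper column (depth z_c below the surface of column A) and equate Σ ρ_i t_i down to z_c; mantle fills any gap and the z_c terms cancel.
Column A: 767×2.176 + 37800×2.872 + (z_c − 38567)×3.293
Column B: 237×0 + x×2.726 + (z_c − 237 − 0 − x)×3.293
The z_c×3.293 term appears on both sides and cancels. Collect the known terms of each column as K = Σ(ρt)_known − 3.293 × (depth of known layers): K_A = 110230.592 − 3.293×38567 = −16770.539; K_B = 0 − 3.293×(237 + 0) = −780.441.
Balance: K_A = K_B − x×(3.293 − 2.726), so x = (K_B − K_A)/(3.293 − 2.726) = 15990.1/0.567 = 28200 m.

28200 m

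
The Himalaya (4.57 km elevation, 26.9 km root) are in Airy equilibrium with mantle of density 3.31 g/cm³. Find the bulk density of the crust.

2.83 g/cm³

ρ_c h = (ρ_m − ρ_c) r → ρ_c (h + r) = ρ_m r → ρ_c = ρ_m r / (h + r).
ρ_c = 3.31 × 26.9 km / (4.57 km + 26.9 km) = 2.83 g/cm³.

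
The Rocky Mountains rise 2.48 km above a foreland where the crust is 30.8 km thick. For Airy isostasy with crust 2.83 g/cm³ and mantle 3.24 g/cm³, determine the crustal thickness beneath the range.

50.4 km

Root depth r = h ρ_c / (ρ_m − ρ_c) = 2.48 km × 2.83 / 0.41 = 17.12 km.
Total thickness = T + h + r = 30.8 km + 2.48 km + 17.12 km = 50.4 km.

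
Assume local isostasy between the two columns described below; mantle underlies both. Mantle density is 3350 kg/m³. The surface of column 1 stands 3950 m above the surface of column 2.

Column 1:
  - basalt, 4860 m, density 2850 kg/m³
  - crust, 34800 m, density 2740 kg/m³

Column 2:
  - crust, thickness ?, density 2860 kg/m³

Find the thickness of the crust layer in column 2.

21300 m

Take the compensation level at the base of the deeper column (depth z_c below the surface of column 1) and equate Σ ρ_i t_i down to z_c; mantle fills any gap and the z_c terms cancel.
Column 1: 4860×2850 + 34800×2740 + (z_c − 39660)×3350
Column 2: 3950×0 + x×2860 + (z_c − 3950 − 0 − x)×3350
The z_c×3350 term appears on both sides and cancels. Collect the known terms of each column as K = Σ(ρt)_known − 3350 × (depth of known layers): K_1 = 109203000 − 3350×39660 = −23658000; K_2 = 0 − 3350×(3950 + 0) = −13232500.
Balance: K_1 = K_2 − x×(3350 − 2860), so x = (K_2 − K_1)/(3350 − 2860) = 10425500/490 = 21300 m.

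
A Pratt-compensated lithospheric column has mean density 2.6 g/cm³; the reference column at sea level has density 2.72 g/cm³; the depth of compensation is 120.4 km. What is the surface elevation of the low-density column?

ρ_ref D = ρ (D + h) → h = D (ρ_ref − ρ)/ρ.
h = 120.4 km × (2.72 − 2.6)/2.6 = 5.56 km.

5.56 km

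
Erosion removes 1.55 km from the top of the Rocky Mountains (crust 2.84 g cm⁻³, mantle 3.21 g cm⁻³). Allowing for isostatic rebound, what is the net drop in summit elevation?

Rebound u = e ρ_c/ρ_m = 1.55 km × 2.84/3.21 = 1.371 km.
Net surface drop = e − u = 1.55 km − 1.371 km = e (ρ_m − ρ_c)/ρ_m = 0.179 km.

0.179 km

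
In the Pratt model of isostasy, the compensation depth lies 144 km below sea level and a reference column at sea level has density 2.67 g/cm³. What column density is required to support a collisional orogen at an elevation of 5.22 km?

Pratt balance: ρ_ref D = ρ (D + h).
ρ = ρ_ref D/(D + h) = 2.67 × 144 km/(144 km + 5.22 km) = 2.58 g/cm³.

2.58 g/cm³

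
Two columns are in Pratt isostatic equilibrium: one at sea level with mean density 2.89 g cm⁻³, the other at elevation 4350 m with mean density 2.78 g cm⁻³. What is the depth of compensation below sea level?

ρ_ref D = ρ (D + h) → D (ρ_ref − ρ) = ρ h.
D = ρ h/(ρ_ref − ρ) = 2.78 × 4350 m/(2.89 − 2.78) = 110000 m.

110000 m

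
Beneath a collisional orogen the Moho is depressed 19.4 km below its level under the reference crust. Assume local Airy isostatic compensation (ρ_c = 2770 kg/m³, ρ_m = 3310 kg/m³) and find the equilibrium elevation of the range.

3.78 km

Isostatic balance requires: ρ_c h = (ρ_m − ρ_c) r.
h = r (ρ_m − ρ_c) / ρ_c = 19.4 km × (3310 − 2770) / 2770 = 3.78 km.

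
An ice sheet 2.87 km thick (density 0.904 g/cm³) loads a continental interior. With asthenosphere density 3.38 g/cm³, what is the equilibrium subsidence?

0.768 km

For local isostatic compensation: the ice load ρ_ice t is balanced by mantle displaced below, ρ_m s.
s = t ρ_ice / ρ_m = 2.87 km × 0.904/3.38 = 0.768 km.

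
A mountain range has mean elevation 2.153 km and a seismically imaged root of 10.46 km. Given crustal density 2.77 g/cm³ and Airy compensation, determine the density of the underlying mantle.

3.34 g/cm³

Airy balance: ρ_c h = (ρ_m − ρ_c) r → ρ_m = ρ_c (1 + h/r).
ρ_m = 2.77 × (1 + 2.153 km/10.46 km) = 3.34 g/cm³.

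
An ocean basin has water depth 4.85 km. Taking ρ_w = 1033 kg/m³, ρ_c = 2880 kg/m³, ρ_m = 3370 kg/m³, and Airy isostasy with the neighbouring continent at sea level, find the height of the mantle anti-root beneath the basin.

18.3 km

In Airy isostatic equilibrium: replacing crust with seawater at the top is compensated by replacing crust with mantle at the base: d (ρ_c − ρ_w) = a (ρ_m − ρ_c).
a = d (ρ_c − ρ_w)/(ρ_m − ρ_c) = 4.85 km × 1847/490 = 18.3 km.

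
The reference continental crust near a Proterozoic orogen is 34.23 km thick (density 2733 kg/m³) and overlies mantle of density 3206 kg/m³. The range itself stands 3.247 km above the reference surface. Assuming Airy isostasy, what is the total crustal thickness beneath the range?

Root depth r = h ρ_c / (ρ_m − ρ_c) = 3.247 km × 2733 / 473 = 18.76 km.
Total thickness = T + h + r = 34.23 km + 3.247 km + 18.76 km = 56.2 km.

56.2 km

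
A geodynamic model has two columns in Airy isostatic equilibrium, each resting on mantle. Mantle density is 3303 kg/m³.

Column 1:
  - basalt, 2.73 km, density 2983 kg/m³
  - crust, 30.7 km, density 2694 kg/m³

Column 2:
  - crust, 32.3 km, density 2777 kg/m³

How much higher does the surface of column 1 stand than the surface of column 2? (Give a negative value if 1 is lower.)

0.781 km

For any compensation level in the mantle, the mantle terms cancel and isostasy reduces to e = (Σt_1 − Σt_2) − (Σ(ρt)_1 − Σ(ρt)_2) / ρ_m.
Σt_1 = 33.43 km; Σt_2 = 32.3 km; Σ(ρt)_1 = 90849.39; Σ(ρt)_2 = 89697.1 (in km·kg/m³).
e = (33.43 − 32.3) − (90849.39 − 89697.1) / 3303 = 0.781 km.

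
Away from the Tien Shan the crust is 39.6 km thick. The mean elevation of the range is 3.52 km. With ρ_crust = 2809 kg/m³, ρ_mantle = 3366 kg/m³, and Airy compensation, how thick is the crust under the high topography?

Root depth r = h ρ_c / (ρ_m − ρ_c) = 3.52 km × 2809 / 557 = 17.75 km.
Total thickness = T + h + r = 39.6 km + 3.52 km + 17.75 km = 60.9 km.

60.9 km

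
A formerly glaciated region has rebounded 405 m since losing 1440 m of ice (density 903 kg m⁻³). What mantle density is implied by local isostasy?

ρ_m = ρ_ice t / u = 903 × 1440 m/405 m = 3210 kg m⁻³.

3210 kg m⁻³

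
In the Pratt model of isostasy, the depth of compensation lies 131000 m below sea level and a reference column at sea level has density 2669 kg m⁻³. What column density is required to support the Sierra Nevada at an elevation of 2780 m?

Pratt balance: ρ_ref D = ρ (D + h).
ρ = ρ_ref D/(D + h) = 2669 × 131000 m/(131000 m + 2780 m) = 2610 kg m⁻³.

2610 kg m⁻³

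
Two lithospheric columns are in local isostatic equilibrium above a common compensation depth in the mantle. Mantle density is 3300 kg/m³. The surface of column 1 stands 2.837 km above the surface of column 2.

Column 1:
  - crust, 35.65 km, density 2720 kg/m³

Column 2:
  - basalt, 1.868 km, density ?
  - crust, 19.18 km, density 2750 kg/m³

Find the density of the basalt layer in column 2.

2890 kg/m³

Take the compensation level at the base of the deeper column (depth z_c below the surface of column 1) and equate Σ ρ_i t_i down to z_c; mantle fills any gap and the z_c terms cancel.
Column 1: 35.65×2720 + (z_c − 35.65)×3300
Column 2: 2.837×0 + 1.868×ρ + 19.18×2750 + (z_c − 2.837 − 21.048)×3300
The z_c×3300 term appears on both sides and cancels. Collect the known terms of each column as K = Σ(ρt)_known − 3300 × (depth of known layers): K_1 = 96968 − 3300×35.65 = −20677; K_2 = 52745 − 3300×(2.837 + 21.048) = −26075.5.
Balance: K_1 = K_2 + 1.868×ρ, so ρ = (K_1 − K_2)/1.868 = 5398.5/1.868 = 2890 kg/m³.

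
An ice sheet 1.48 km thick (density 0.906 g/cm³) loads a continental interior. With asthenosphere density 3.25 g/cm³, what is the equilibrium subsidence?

0.413 km

For local isostatic compensation: the ice load ρ_ice t is balanced by mantle displaced below, ρ_m s.
s = t ρ_ice / ρ_m = 1.48 km × 0.906/3.25 = 0.413 km.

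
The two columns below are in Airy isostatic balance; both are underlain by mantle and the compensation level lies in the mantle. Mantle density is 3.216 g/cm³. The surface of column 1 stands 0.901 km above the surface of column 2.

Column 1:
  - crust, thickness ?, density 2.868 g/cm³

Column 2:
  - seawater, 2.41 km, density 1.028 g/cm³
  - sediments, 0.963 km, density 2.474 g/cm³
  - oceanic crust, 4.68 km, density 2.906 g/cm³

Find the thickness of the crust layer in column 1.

Take the compensation level at the base of the deeper column (depth z_c below the surface of column 1) and equate Σ ρ_i t_i down to z_c; mantle fills any gap and the z_c terms cancel.
Column 1: x×2.868 + (z_c − 0 − x)×3.216
Column 2: 0.901×0 + 2.41×1.028 + 0.963×2.474 + 4.68×2.906 + (z_c − 0.901 − 8.053)×3.216
The z_c×3.216 term appears on both sides and cancels. Collect the known terms of each column as K = Σ(ρt)_known − 3.216 × (depth of known layers): K_1 = 0 − 3.216×0 = 0; K_2 = 18.460022 − 3.216×(0.901 + 8.053) = −10.336042.
Balance: K_1 − x×(3.216 − 2.868) = K_2, so x = (K_1 − K_2)/(3.216 − 2.868) = 10.336/0.348 = 29.7 km.

29.7 km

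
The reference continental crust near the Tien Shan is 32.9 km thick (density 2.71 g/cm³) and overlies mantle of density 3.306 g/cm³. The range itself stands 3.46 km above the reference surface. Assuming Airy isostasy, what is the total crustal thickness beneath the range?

Root depth r = h ρ_c / (ρ_m − ρ_c) = 3.46 km × 2.71 / 0.596 = 15.73 km.
Total thickness = T + h + r = 32.9 km + 3.46 km + 15.73 km = 52.1 km.

52.1 km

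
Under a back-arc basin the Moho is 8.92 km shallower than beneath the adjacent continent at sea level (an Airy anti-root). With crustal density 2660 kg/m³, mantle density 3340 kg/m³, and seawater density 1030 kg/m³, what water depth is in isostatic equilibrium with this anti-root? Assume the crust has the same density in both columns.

Replacing a thickness d of crust by seawater at the top must be balanced by replacing crust with mantle at the base: d (ρ_c − ρ_w) = a (ρ_m − ρ_c).
d = a (ρ_m − ρ_c)/(ρ_c − ρ_w) = 8.92 km × 680/1630 = 3.72 km.

3.72 km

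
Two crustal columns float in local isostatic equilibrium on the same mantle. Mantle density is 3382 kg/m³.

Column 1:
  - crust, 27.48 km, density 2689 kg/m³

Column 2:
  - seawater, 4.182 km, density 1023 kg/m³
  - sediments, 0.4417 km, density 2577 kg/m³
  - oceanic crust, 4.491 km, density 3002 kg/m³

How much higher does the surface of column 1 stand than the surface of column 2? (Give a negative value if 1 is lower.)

For any compensation level in the mantle, the mantle terms cancel and isostasy reduces to e = (Σt_1 − Σt_2) − (Σ(ρt)_1 − Σ(ρt)_2) / ρ_m.
Σt_1 = 27.48 km; Σt_2 = 9.1147 km; Σ(ρt)_1 = 73893.72; Σ(ρt)_2 = 18898.4289 (in km·kg/m³).
e = (27.48 − 9.1147) − (73893.72 − 18898.4289) / 3382 = 2.1 km.

2.1 km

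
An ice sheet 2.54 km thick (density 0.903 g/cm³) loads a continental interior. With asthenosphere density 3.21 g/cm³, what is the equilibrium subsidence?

Equating mass per unit area of the two columns: the ice load ρ_ice t is balanced by mantle displaced below, ρ_m s.
s = t ρ_ice / ρ_m = 2.54 km × 0.903/3.21 = 0.715 km.

0.715 km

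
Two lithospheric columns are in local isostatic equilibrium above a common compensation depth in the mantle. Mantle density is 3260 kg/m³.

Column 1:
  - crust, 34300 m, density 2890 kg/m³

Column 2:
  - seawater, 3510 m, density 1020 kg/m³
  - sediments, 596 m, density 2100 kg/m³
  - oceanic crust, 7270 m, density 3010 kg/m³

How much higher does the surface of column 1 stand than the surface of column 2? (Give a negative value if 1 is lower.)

For any compensation level in the mantle, the mantle terms cancel and isostasy reduces to e = (Σt_1 − Σt_2) − (Σ(ρt)_1 − Σ(ρt)_2) / ρ_m.
Σt_1 = 34300 m; Σt_2 = 11376 m; Σ(ρt)_1 = 99127000; Σ(ρt)_2 = 26714500 (in m·kg/m³).
e = (34300 − 11376) − (99127000 − 26714500) / 3260 = 712 m.

712 m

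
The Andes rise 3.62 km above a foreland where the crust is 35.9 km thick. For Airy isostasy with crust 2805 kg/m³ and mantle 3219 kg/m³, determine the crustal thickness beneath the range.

64 km

Root depth r = h ρ_c / (ρ_m − ρ_c) = 3.62 km × 2805 / 414 = 24.53 km.
Total thickness = T + h + r = 35.9 km + 3.62 km + 24.53 km = 64 km.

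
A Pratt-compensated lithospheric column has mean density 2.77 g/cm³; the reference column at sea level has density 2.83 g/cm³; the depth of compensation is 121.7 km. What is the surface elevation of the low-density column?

2.64 km

ρ_ref D = ρ (D + h) → h = D (ρ_ref − ρ)/ρ.
h = 121.7 km × (2.83 − 2.77)/2.77 = 2.64 km.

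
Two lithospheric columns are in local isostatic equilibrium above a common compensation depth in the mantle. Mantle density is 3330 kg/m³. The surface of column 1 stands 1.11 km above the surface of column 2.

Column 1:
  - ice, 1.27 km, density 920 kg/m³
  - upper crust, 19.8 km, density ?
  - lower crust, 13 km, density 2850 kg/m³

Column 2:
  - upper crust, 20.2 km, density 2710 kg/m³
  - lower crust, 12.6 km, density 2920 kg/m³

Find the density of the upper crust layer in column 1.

Take the compensation level at the base of the deeper column (depth z_c below the surface of column 1) and equate Σ ρ_i t_i down to z_c; mantle fills any gap and the z_c terms cancel.
Column 1: 1.27×920 + 19.8×ρ + 13×2850 + (z_c − 34.07)×3330
Column 2: 1.11×0 + 20.2×2710 + 12.6×2920 + (z_c − 1.11 − 32.8)×3330
The z_c×3330 term appears on both sides and cancels. Collect the known terms of each column as K = Σ(ρt)_known − 3330 × (depth of known layers): K_1 = 38218.4 − 3330×34.07 = −75234.7; K_2 = 91534 − 3330×(1.11 + 32.8) = −21386.3.
Balance: K_1 + 19.8×ρ = K_2, so ρ = (K_2 − K_1)/19.8 = 53848.4/19.8 = 2720 kg/m³.

2720 kg/m³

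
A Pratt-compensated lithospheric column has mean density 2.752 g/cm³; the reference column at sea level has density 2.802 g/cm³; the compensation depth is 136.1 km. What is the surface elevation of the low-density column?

ρ_ref D = ρ (D + h) → h = D (ρ_ref − ρ)/ρ.
h = 136.1 km × (2.802 − 2.752)/2.752 = 2.47 km.

2.47 km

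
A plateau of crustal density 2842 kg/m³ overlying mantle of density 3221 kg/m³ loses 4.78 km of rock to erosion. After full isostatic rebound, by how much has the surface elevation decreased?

0.562 km

Rebound u = e ρ_c/ρ_m = 4.78 km × 2842/3221 = 4.218 km.
Net surface drop = e − u = 4.78 km − 4.218 km = e (ρ_m − ρ_c)/ρ_m = 0.562 km.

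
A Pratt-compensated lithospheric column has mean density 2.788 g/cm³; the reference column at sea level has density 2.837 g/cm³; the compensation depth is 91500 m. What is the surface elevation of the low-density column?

ρ_ref D = ρ (D + h) → h = D (ρ_ref − ρ)/ρ.
h = 91500 m × (2.837 − 2.788)/2.788 = 1610 m.

1610 m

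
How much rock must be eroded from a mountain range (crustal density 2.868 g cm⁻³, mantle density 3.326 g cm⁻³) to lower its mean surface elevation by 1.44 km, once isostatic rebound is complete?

Net drop Δ = e − u = e − e ρ_c/ρ_m = e (ρ_m − ρ_c)/ρ_m.
e = Δ ρ_m/(ρ_m − ρ_c) = 1.44 km × 3.326/0.458 = 10.5 km.

10.5 km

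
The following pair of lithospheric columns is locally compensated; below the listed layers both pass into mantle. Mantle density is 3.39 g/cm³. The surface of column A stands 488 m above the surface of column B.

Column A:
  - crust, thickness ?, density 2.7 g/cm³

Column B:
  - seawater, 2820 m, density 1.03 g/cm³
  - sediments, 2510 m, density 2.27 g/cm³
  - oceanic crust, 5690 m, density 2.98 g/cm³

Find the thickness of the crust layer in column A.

Take the compensation level at the base of the deeper column (depth z_c below the surface of column A) and equate Σ ρ_i t_i down to z_c; mantle fills any gap and the z_c terms cancel.
Column A: x×2.7 + (z_c − 0 − x)×3.39
Column B: 488×0 + 2820×1.03 + 2510×2.27 + 5690×2.98 + (z_c − 488 − 11020)×3.39
The z_c×3.39 term appears on both sides and cancels. Collect the known terms of each column as K = Σ(ρt)_known − 3.39 × (depth of known layers): K_A = 0 − 3.39×0 = 0; K_B = 25558.5 − 3.39×(488 + 11020) = −13453.62.
Balance: K_A − x×(3.39 − 2.7) = K_B, so x = (K_A − K_B)/(3.39 − 2.7) = 13453.6/0.69 = 19500 m.

19500 m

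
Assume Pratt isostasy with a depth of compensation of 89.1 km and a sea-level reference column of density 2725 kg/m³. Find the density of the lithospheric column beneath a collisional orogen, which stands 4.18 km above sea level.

2600 kg/m³

Pratt balance: ρ_ref D = ρ (D + h).
ρ = ρ_ref D/(D + h) = 2725 × 89.1 km/(89.1 km + 4.18 km) = 2600 kg/m³.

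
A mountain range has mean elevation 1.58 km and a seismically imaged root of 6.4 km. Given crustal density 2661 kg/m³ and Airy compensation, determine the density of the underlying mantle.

3320 kg/m³

Airy balance: ρ_c h = (ρ_m − ρ_c) r → ρ_m = ρ_c (1 + h/r).
ρ_m = 2661 × (1 + 1.58 km/6.4 km) = 3320 kg/m³.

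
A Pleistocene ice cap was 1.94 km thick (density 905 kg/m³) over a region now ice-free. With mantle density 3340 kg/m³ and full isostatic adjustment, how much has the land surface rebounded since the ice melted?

0.526 km

Removing the load lets mantle flow back in; uplift u satisfies ρ_ice t = ρ_m u.
u = t ρ_ice/ρ_m = 1.94 km × 905/3340 = 0.526 km.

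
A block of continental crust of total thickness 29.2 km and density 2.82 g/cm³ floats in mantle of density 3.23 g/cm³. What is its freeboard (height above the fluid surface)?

Floating equilibrium: submerged depth d = t ρ_obj/ρ_fluid = 29.2 km × 2.82/3.23 = 25.49 km.
Freeboard = t − d = 29.2 km − 25.49 km = 3.71 km.

3.71 km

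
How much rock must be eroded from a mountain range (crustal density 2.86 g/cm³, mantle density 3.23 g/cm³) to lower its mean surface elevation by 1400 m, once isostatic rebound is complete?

12200 m

Net drop Δ = e − u = e − e ρ_c/ρ_m = e (ρ_m − ρ_c)/ρ_m.
e = Δ ρ_m/(ρ_m − ρ_c) = 1400 m × 3.23/0.37 = 12200 m.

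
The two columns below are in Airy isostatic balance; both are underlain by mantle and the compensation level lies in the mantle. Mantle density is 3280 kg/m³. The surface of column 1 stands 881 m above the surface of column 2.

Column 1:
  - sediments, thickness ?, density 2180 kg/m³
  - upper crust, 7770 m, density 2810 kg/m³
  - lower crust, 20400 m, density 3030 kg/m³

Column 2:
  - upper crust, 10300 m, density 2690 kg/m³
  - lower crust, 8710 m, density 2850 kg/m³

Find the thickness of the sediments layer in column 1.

3600 m

Take the compensation level at the base of the deeper column (depth z_c below the surface of column 1) and equate Σ ρ_i t_i down to z_c; mantle fills any gap and the z_c terms cancel.
Column 1: x×2180 + 7770×2810 + 20400×3030 + (z_c − 28170 − x)×3280
Column 2: 881×0 + 10300×2690 + 8710×2850 + (z_c − 881 − 19010)×3280
The z_c×3280 term appears on both sides and cancels. Collect the known terms of each column as K = Σ(ρt)_known − 3280 × (depth of known layers): K_1 = 83645700 − 3280×28170 = −8751900; K_2 = 52530500 − 3280×(881 + 19010) = −12711980.
Balance: K_1 − x×(3280 − 2180) = K_2, so x = (K_1 − K_2)/(3280 − 2180) = 3960080/1100 = 3600 m.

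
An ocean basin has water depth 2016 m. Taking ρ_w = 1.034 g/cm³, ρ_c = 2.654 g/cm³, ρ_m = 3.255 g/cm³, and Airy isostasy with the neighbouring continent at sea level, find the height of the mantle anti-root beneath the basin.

5430 m

For local isostatic compensation: replacing crust with seawater at the top is compensated by replacing crust with mantle at the base: d (ρ_c − ρ_w) = a (ρ_m − ρ_c).
a = d (ρ_c − ρ_w)/(ρ_m − ρ_c) = 2016 m × 1.62/0.601 = 5430 m.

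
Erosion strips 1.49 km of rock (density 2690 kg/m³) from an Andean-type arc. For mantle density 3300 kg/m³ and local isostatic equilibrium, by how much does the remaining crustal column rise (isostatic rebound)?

1.21 km

Unloading: uplift u = e ρ_c/ρ_m = 1.49 km × 2690/3300 = 1.21 km.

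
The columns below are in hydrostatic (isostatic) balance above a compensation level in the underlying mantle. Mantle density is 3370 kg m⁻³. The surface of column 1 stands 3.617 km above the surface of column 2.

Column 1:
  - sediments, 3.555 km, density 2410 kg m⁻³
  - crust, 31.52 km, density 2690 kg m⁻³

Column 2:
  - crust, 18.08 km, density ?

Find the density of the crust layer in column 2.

Take the compensation level at the base of the deeper column (depth z_c below the surface of column 1) and equate Σ ρ_i t_i down to z_c; mantle fills any gap and the z_c terms cancel.
Column 1: 3.555×2410 + 31.52×2690 + (z_c − 35.075)×3370
Column 2: 3.617×0 + 18.08×ρ + (z_c − 3.617 − 18.08)×3370
The z_c×3370 term appears on both sides and cancels. Collect the known terms of each column as K = Σ(ρt)_known − 3370 × (depth of known layers): K_1 = 93356.35 − 3370×35.075 = −24846.4; K_2 = 0 − 3370×(3.617 + 18.08) = −73118.89.
Balance: K_1 = K_2 + 18.08×ρ, so ρ = (K_1 − K_2)/18.08 = 48272.5/18.08 = 2670 kg m⁻³.

2670 kg m⁻³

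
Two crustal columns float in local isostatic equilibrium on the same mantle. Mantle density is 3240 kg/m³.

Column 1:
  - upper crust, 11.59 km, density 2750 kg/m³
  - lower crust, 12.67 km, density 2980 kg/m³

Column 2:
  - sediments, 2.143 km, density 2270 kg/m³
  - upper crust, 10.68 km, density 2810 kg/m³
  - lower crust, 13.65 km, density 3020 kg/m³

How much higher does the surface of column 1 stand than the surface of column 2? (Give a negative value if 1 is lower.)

−0.216 km

For any compensation level in the mantle, the mantle terms cancel and isostasy reduces to e = (Σt_1 − Σt_2) − (Σ(ρt)_1 − Σ(ρt)_2) / ρ_m.
Σt_1 = 24.26 km; Σt_2 = 26.473 km; Σ(ρt)_1 = 69629.1; Σ(ρt)_2 = 76098.41 (in km·kg/m³).
e = (24.26 − 26.473) − (69629.1 − 76098.41) / 3240 = −0.216 km.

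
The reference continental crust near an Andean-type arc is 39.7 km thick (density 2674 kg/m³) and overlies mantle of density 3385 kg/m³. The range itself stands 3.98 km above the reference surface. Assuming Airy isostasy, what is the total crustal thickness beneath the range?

58.6 km

Root depth r = h ρ_c / (ρ_m − ρ_c) = 3.98 km × 2674 / 711 = 14.97 km.
Total thickness = T + h + r = 39.7 km + 3.98 km + 14.97 km = 58.6 km.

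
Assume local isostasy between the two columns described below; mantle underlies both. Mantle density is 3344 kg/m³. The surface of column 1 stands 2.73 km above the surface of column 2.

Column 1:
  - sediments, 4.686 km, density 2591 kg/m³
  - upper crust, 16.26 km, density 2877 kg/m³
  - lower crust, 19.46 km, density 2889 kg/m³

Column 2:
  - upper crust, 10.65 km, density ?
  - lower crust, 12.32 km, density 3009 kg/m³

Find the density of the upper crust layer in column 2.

2710 kg/m³

Take the compensation level at the base of the deeper column (depth z_c below the surface of column 1) and equate Σ ρ_i t_i down to z_c; mantle fills any gap and the z_c terms cancel.
Column 1: 4.686×2591 + 16.26×2877 + 19.46×2889 + (z_c − 40.406)×3344
Column 2: 2.73×0 + 10.65×ρ + 12.32×3009 + (z_c − 2.73 − 22.97)×3344
The z_c×3344 term appears on both sides and cancels. Collect the known terms of each column as K = Σ(ρt)_known − 3344 × (depth of known layers): K_1 = 115141.386 − 3344×40.406 = −19976.278; K_2 = 37070.88 − 3344×(2.73 + 22.97) = −48869.92.
Balance: K_1 = K_2 + 10.65×ρ, so ρ = (K_1 − K_2)/10.65 = 28893.6/10.65 = 2710 kg/m³.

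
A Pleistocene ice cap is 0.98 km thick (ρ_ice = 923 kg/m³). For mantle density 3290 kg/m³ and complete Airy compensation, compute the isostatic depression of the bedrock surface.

0.275 km

Equating mass per unit area of the two columns: the ice load ρ_ice t is balanced by mantle displaced below, ρ_m s.
s = t ρ_ice / ρ_m = 0.98 km × 923/3290 = 0.275 km.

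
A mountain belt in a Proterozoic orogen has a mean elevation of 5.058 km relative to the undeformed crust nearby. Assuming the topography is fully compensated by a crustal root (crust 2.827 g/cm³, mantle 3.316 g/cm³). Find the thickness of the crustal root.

29.2 km

Equating mass per unit area of the two columns: the weight of the topography is balanced by the buoyancy of the root, ρ_c h = (ρ_m − ρ_c) r.
r = h · ρ_c / (ρ_m − ρ_c) = 5.058 km × 2.827 / (3.316 − 2.827) = 29.2 km.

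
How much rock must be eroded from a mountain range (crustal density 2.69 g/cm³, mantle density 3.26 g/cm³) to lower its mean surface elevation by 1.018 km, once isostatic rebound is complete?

5.82 km

Net drop Δ = e − u = e − e ρ_c/ρ_m = e (ρ_m − ρ_c)/ρ_m.
e = Δ ρ_m/(ρ_m − ρ_c) = 1.018 km × 3.26/0.57 = 5.82 km.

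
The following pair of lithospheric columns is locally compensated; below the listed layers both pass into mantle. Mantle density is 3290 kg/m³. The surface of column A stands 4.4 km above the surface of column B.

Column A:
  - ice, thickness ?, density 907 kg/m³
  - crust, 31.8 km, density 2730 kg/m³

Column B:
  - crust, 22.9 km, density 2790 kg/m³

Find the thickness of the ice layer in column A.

Take the compensation level at the base of the deeper column (depth z_c below the surface of column A) and equate Σ ρ_i t_i down to z_c; mantle fills any gap and the z_c terms cancel.
Column A: x×907 + 31.8×2730 + (z_c − 31.8 − x)×3290
Column B: 4.4×0 + 22.9×2790 + (z_c − 4.4 − 22.9)×3290
The z_c×3290 term appears on both sides and cancels. Collect the known terms of each column as K = Σ(ρt)_known − 3290 × (depth of known layers): K_A = 86814 − 3290×31.8 = −17808; K_B = 63891 − 3290×(4.4 + 22.9) = −25926.
Balance: K_A − x×(3290 − 907) = K_B, so x = (K_A − K_B)/(3290 − 907) = 8118/2383 = 3.41 km.

3.41 km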